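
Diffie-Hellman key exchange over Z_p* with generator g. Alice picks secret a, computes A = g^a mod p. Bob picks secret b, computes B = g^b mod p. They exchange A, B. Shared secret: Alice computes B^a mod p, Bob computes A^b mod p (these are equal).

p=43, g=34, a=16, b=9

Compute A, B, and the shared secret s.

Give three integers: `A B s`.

Answer: 13 8 21

Derivation:
A = 34^16 mod 43  (bits of 16 = 10000)
  bit 0 = 1: r = r^2 * 34 mod 43 = 1^2 * 34 = 1*34 = 34
  bit 1 = 0: r = r^2 mod 43 = 34^2 = 38
  bit 2 = 0: r = r^2 mod 43 = 38^2 = 25
  bit 3 = 0: r = r^2 mod 43 = 25^2 = 23
  bit 4 = 0: r = r^2 mod 43 = 23^2 = 13
  -> A = 13
B = 34^9 mod 43  (bits of 9 = 1001)
  bit 0 = 1: r = r^2 * 34 mod 43 = 1^2 * 34 = 1*34 = 34
  bit 1 = 0: r = r^2 mod 43 = 34^2 = 38
  bit 2 = 0: r = r^2 mod 43 = 38^2 = 25
  bit 3 = 1: r = r^2 * 34 mod 43 = 25^2 * 34 = 23*34 = 8
  -> B = 8
s = B^a = 8^16 mod 43  (bits of 16 = 10000)
  bit 0 = 1: r = r^2 * 8 mod 43 = 1^2 * 8 = 1*8 = 8
  bit 1 = 0: r = r^2 mod 43 = 8^2 = 21
  bit 2 = 0: r = r^2 mod 43 = 21^2 = 11
  bit 3 = 0: r = r^2 mod 43 = 11^2 = 35
  bit 4 = 0: r = r^2 mod 43 = 35^2 = 21
  -> s = B^a = 21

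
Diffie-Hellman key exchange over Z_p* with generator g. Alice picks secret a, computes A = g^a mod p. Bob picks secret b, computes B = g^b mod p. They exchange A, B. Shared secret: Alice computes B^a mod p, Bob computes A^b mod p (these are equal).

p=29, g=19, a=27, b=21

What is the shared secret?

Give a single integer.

A = 19^27 mod 29  (bits of 27 = 11011)
  bit 0 = 1: r = r^2 * 19 mod 29 = 1^2 * 19 = 1*19 = 19
  bit 1 = 1: r = r^2 * 19 mod 29 = 19^2 * 19 = 13*19 = 15
  bit 2 = 0: r = r^2 mod 29 = 15^2 = 22
  bit 3 = 1: r = r^2 * 19 mod 29 = 22^2 * 19 = 20*19 = 3
  bit 4 = 1: r = r^2 * 19 mod 29 = 3^2 * 19 = 9*19 = 26
  -> A = 26
B = 19^21 mod 29  (bits of 21 = 10101)
  bit 0 = 1: r = r^2 * 19 mod 29 = 1^2 * 19 = 1*19 = 19
  bit 1 = 0: r = r^2 mod 29 = 19^2 = 13
  bit 2 = 1: r = r^2 * 19 mod 29 = 13^2 * 19 = 24*19 = 21
  bit 3 = 0: r = r^2 mod 29 = 21^2 = 6
  bit 4 = 1: r = r^2 * 19 mod 29 = 6^2 * 19 = 7*19 = 17
  -> B = 17
s = B^a = 17^27 mod 29  (bits of 27 = 11011)
  bit 0 = 1: r = r^2 * 17 mod 29 = 1^2 * 17 = 1*17 = 17
  bit 1 = 1: r = r^2 * 17 mod 29 = 17^2 * 17 = 28*17 = 12
  bit 2 = 0: r = r^2 mod 29 = 12^2 = 28
  bit 3 = 1: r = r^2 * 17 mod 29 = 28^2 * 17 = 1*17 = 17
  bit 4 = 1: r = r^2 * 17 mod 29 = 17^2 * 17 = 28*17 = 12
  -> s = B^a = 12

Answer: 12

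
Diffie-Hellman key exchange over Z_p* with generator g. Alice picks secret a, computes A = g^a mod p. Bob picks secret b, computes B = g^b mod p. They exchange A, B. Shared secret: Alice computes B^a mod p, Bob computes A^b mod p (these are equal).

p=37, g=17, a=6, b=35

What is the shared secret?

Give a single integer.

A = 17^6 mod 37  (bits of 6 = 110)
  bit 0 = 1: r = r^2 * 17 mod 37 = 1^2 * 17 = 1*17 = 17
  bit 1 = 1: r = r^2 * 17 mod 37 = 17^2 * 17 = 30*17 = 29
  bit 2 = 0: r = r^2 mod 37 = 29^2 = 27
  -> A = 27
B = 17^35 mod 37  (bits of 35 = 100011)
  bit 0 = 1: r = r^2 * 17 mod 37 = 1^2 * 17 = 1*17 = 17
  bit 1 = 0: r = r^2 mod 37 = 17^2 = 30
  bit 2 = 0: r = r^2 mod 37 = 30^2 = 12
  bit 3 = 0: r = r^2 mod 37 = 12^2 = 33
  bit 4 = 1: r = r^2 * 17 mod 37 = 33^2 * 17 = 16*17 = 13
  bit 5 = 1: r = r^2 * 17 mod 37 = 13^2 * 17 = 21*17 = 24
  -> B = 24
s = B^a = 24^6 mod 37  (bits of 6 = 110)
  bit 0 = 1: r = r^2 * 24 mod 37 = 1^2 * 24 = 1*24 = 24
  bit 1 = 1: r = r^2 * 24 mod 37 = 24^2 * 24 = 21*24 = 23
  bit 2 = 0: r = r^2 mod 37 = 23^2 = 11
  -> s = B^a = 11

Answer: 11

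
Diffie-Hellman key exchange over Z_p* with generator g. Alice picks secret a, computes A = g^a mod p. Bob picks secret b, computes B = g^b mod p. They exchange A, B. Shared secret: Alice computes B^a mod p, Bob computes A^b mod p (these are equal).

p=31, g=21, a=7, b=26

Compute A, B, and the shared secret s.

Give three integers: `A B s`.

A = 21^7 mod 31  (bits of 7 = 111)
  bit 0 = 1: r = r^2 * 21 mod 31 = 1^2 * 21 = 1*21 = 21
  bit 1 = 1: r = r^2 * 21 mod 31 = 21^2 * 21 = 7*21 = 23
  bit 2 = 1: r = r^2 * 21 mod 31 = 23^2 * 21 = 2*21 = 11
  -> A = 11
B = 21^26 mod 31  (bits of 26 = 11010)
  bit 0 = 1: r = r^2 * 21 mod 31 = 1^2 * 21 = 1*21 = 21
  bit 1 = 1: r = r^2 * 21 mod 31 = 21^2 * 21 = 7*21 = 23
  bit 2 = 0: r = r^2 mod 31 = 23^2 = 2
  bit 3 = 1: r = r^2 * 21 mod 31 = 2^2 * 21 = 4*21 = 22
  bit 4 = 0: r = r^2 mod 31 = 22^2 = 19
  -> B = 19
s = B^a = 19^7 mod 31  (bits of 7 = 111)
  bit 0 = 1: r = r^2 * 19 mod 31 = 1^2 * 19 = 1*19 = 19
  bit 1 = 1: r = r^2 * 19 mod 31 = 19^2 * 19 = 20*19 = 8
  bit 2 = 1: r = r^2 * 19 mod 31 = 8^2 * 19 = 2*19 = 7
  -> s = B^a = 7

Answer: 11 19 7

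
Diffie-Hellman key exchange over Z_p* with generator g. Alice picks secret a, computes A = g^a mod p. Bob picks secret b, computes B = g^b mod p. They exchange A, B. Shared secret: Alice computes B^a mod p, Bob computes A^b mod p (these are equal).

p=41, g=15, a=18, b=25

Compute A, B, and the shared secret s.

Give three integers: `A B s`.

A = 15^18 mod 41  (bits of 18 = 10010)
  bit 0 = 1: r = r^2 * 15 mod 41 = 1^2 * 15 = 1*15 = 15
  bit 1 = 0: r = r^2 mod 41 = 15^2 = 20
  bit 2 = 0: r = r^2 mod 41 = 20^2 = 31
  bit 3 = 1: r = r^2 * 15 mod 41 = 31^2 * 15 = 18*15 = 24
  bit 4 = 0: r = r^2 mod 41 = 24^2 = 2
  -> A = 2
B = 15^25 mod 41  (bits of 25 = 11001)
  bit 0 = 1: r = r^2 * 15 mod 41 = 1^2 * 15 = 1*15 = 15
  bit 1 = 1: r = r^2 * 15 mod 41 = 15^2 * 15 = 20*15 = 13
  bit 2 = 0: r = r^2 mod 41 = 13^2 = 5
  bit 3 = 0: r = r^2 mod 41 = 5^2 = 25
  bit 4 = 1: r = r^2 * 15 mod 41 = 25^2 * 15 = 10*15 = 27
  -> B = 27
s = B^a = 27^18 mod 41  (bits of 18 = 10010)
  bit 0 = 1: r = r^2 * 27 mod 41 = 1^2 * 27 = 1*27 = 27
  bit 1 = 0: r = r^2 mod 41 = 27^2 = 32
  bit 2 = 0: r = r^2 mod 41 = 32^2 = 40
  bit 3 = 1: r = r^2 * 27 mod 41 = 40^2 * 27 = 1*27 = 27
  bit 4 = 0: r = r^2 mod 41 = 27^2 = 32
  -> s = B^a = 32

Answer: 2 27 32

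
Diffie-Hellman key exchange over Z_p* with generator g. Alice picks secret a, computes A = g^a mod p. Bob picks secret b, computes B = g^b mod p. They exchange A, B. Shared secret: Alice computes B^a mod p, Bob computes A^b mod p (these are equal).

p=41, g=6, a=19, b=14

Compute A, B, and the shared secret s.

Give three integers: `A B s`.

Answer: 34 21 2

Derivation:
A = 6^19 mod 41  (bits of 19 = 10011)
  bit 0 = 1: r = r^2 * 6 mod 41 = 1^2 * 6 = 1*6 = 6
  bit 1 = 0: r = r^2 mod 41 = 6^2 = 36
  bit 2 = 0: r = r^2 mod 41 = 36^2 = 25
  bit 3 = 1: r = r^2 * 6 mod 41 = 25^2 * 6 = 10*6 = 19
  bit 4 = 1: r = r^2 * 6 mod 41 = 19^2 * 6 = 33*6 = 34
  -> A = 34
B = 6^14 mod 41  (bits of 14 = 1110)
  bit 0 = 1: r = r^2 * 6 mod 41 = 1^2 * 6 = 1*6 = 6
  bit 1 = 1: r = r^2 * 6 mod 41 = 6^2 * 6 = 36*6 = 11
  bit 2 = 1: r = r^2 * 6 mod 41 = 11^2 * 6 = 39*6 = 29
  bit 3 = 0: r = r^2 mod 41 = 29^2 = 21
  -> B = 21
s = B^a = 21^19 mod 41  (bits of 19 = 10011)
  bit 0 = 1: r = r^2 * 21 mod 41 = 1^2 * 21 = 1*21 = 21
  bit 1 = 0: r = r^2 mod 41 = 21^2 = 31
  bit 2 = 0: r = r^2 mod 41 = 31^2 = 18
  bit 3 = 1: r = r^2 * 21 mod 41 = 18^2 * 21 = 37*21 = 39
  bit 4 = 1: r = r^2 * 21 mod 41 = 39^2 * 21 = 4*21 = 2
  -> s = B^a = 2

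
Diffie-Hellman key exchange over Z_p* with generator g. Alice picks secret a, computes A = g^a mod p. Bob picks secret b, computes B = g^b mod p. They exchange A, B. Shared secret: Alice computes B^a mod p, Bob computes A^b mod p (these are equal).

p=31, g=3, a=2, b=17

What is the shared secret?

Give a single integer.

Answer: 19

Derivation:
A = 3^2 mod 31  (bits of 2 = 10)
  bit 0 = 1: r = r^2 * 3 mod 31 = 1^2 * 3 = 1*3 = 3
  bit 1 = 0: r = r^2 mod 31 = 3^2 = 9
  -> A = 9
B = 3^17 mod 31  (bits of 17 = 10001)
  bit 0 = 1: r = r^2 * 3 mod 31 = 1^2 * 3 = 1*3 = 3
  bit 1 = 0: r = r^2 mod 31 = 3^2 = 9
  bit 2 = 0: r = r^2 mod 31 = 9^2 = 19
  bit 3 = 0: r = r^2 mod 31 = 19^2 = 20
  bit 4 = 1: r = r^2 * 3 mod 31 = 20^2 * 3 = 28*3 = 22
  -> B = 22
s = B^a = 22^2 mod 31  (bits of 2 = 10)
  bit 0 = 1: r = r^2 * 22 mod 31 = 1^2 * 22 = 1*22 = 22
  bit 1 = 0: r = r^2 mod 31 = 22^2 = 19
  -> s = B^a = 19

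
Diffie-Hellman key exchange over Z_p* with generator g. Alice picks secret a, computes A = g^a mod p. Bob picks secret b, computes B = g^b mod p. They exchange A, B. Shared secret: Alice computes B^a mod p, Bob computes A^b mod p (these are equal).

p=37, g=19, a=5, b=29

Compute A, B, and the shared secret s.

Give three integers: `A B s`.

A = 19^5 mod 37  (bits of 5 = 101)
  bit 0 = 1: r = r^2 * 19 mod 37 = 1^2 * 19 = 1*19 = 19
  bit 1 = 0: r = r^2 mod 37 = 19^2 = 28
  bit 2 = 1: r = r^2 * 19 mod 37 = 28^2 * 19 = 7*19 = 22
  -> A = 22
B = 19^29 mod 37  (bits of 29 = 11101)
  bit 0 = 1: r = r^2 * 19 mod 37 = 1^2 * 19 = 1*19 = 19
  bit 1 = 1: r = r^2 * 19 mod 37 = 19^2 * 19 = 28*19 = 14
  bit 2 = 1: r = r^2 * 19 mod 37 = 14^2 * 19 = 11*19 = 24
  bit 3 = 0: r = r^2 mod 37 = 24^2 = 21
  bit 4 = 1: r = r^2 * 19 mod 37 = 21^2 * 19 = 34*19 = 17
  -> B = 17
s = B^a = 17^5 mod 37  (bits of 5 = 101)
  bit 0 = 1: r = r^2 * 17 mod 37 = 1^2 * 17 = 1*17 = 17
  bit 1 = 0: r = r^2 mod 37 = 17^2 = 30
  bit 2 = 1: r = r^2 * 17 mod 37 = 30^2 * 17 = 12*17 = 19
  -> s = B^a = 19

Answer: 22 17 19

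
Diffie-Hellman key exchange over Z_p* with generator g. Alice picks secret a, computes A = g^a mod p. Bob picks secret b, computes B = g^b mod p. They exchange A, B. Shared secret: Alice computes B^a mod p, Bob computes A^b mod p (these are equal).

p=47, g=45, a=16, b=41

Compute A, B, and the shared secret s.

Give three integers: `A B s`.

A = 45^16 mod 47  (bits of 16 = 10000)
  bit 0 = 1: r = r^2 * 45 mod 47 = 1^2 * 45 = 1*45 = 45
  bit 1 = 0: r = r^2 mod 47 = 45^2 = 4
  bit 2 = 0: r = r^2 mod 47 = 4^2 = 16
  bit 3 = 0: r = r^2 mod 47 = 16^2 = 21
  bit 4 = 0: r = r^2 mod 47 = 21^2 = 18
  -> A = 18
B = 45^41 mod 47  (bits of 41 = 101001)
  bit 0 = 1: r = r^2 * 45 mod 47 = 1^2 * 45 = 1*45 = 45
  bit 1 = 0: r = r^2 mod 47 = 45^2 = 4
  bit 2 = 1: r = r^2 * 45 mod 47 = 4^2 * 45 = 16*45 = 15
  bit 3 = 0: r = r^2 mod 47 = 15^2 = 37
  bit 4 = 0: r = r^2 mod 47 = 37^2 = 6
  bit 5 = 1: r = r^2 * 45 mod 47 = 6^2 * 45 = 36*45 = 22
  -> B = 22
s = B^a = 22^16 mod 47  (bits of 16 = 10000)
  bit 0 = 1: r = r^2 * 22 mod 47 = 1^2 * 22 = 1*22 = 22
  bit 1 = 0: r = r^2 mod 47 = 22^2 = 14
  bit 2 = 0: r = r^2 mod 47 = 14^2 = 8
  bit 3 = 0: r = r^2 mod 47 = 8^2 = 17
  bit 4 = 0: r = r^2 mod 47 = 17^2 = 7
  -> s = B^a = 7

Answer: 18 22 7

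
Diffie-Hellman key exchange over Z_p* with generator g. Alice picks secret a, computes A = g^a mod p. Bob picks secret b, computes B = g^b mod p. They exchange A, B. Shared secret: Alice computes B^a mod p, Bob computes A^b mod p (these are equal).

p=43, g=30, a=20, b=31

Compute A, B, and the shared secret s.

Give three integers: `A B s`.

A = 30^20 mod 43  (bits of 20 = 10100)
  bit 0 = 1: r = r^2 * 30 mod 43 = 1^2 * 30 = 1*30 = 30
  bit 1 = 0: r = r^2 mod 43 = 30^2 = 40
  bit 2 = 1: r = r^2 * 30 mod 43 = 40^2 * 30 = 9*30 = 12
  bit 3 = 0: r = r^2 mod 43 = 12^2 = 15
  bit 4 = 0: r = r^2 mod 43 = 15^2 = 10
  -> A = 10
B = 30^31 mod 43  (bits of 31 = 11111)
  bit 0 = 1: r = r^2 * 30 mod 43 = 1^2 * 30 = 1*30 = 30
  bit 1 = 1: r = r^2 * 30 mod 43 = 30^2 * 30 = 40*30 = 39
  bit 2 = 1: r = r^2 * 30 mod 43 = 39^2 * 30 = 16*30 = 7
  bit 3 = 1: r = r^2 * 30 mod 43 = 7^2 * 30 = 6*30 = 8
  bit 4 = 1: r = r^2 * 30 mod 43 = 8^2 * 30 = 21*30 = 28
  -> B = 28
s = B^a = 28^20 mod 43  (bits of 20 = 10100)
  bit 0 = 1: r = r^2 * 28 mod 43 = 1^2 * 28 = 1*28 = 28
  bit 1 = 0: r = r^2 mod 43 = 28^2 = 10
  bit 2 = 1: r = r^2 * 28 mod 43 = 10^2 * 28 = 14*28 = 5
  bit 3 = 0: r = r^2 mod 43 = 5^2 = 25
  bit 4 = 0: r = r^2 mod 43 = 25^2 = 23
  -> s = B^a = 23

Answer: 10 28 23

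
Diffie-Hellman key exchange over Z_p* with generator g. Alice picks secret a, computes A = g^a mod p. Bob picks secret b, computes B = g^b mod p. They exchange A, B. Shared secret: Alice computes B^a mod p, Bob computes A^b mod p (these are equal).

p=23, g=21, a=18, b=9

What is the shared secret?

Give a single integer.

Answer: 3

Derivation:
A = 21^18 mod 23  (bits of 18 = 10010)
  bit 0 = 1: r = r^2 * 21 mod 23 = 1^2 * 21 = 1*21 = 21
  bit 1 = 0: r = r^2 mod 23 = 21^2 = 4
  bit 2 = 0: r = r^2 mod 23 = 4^2 = 16
  bit 3 = 1: r = r^2 * 21 mod 23 = 16^2 * 21 = 3*21 = 17
  bit 4 = 0: r = r^2 mod 23 = 17^2 = 13
  -> A = 13
B = 21^9 mod 23  (bits of 9 = 1001)
  bit 0 = 1: r = r^2 * 21 mod 23 = 1^2 * 21 = 1*21 = 21
  bit 1 = 0: r = r^2 mod 23 = 21^2 = 4
  bit 2 = 0: r = r^2 mod 23 = 4^2 = 16
  bit 3 = 1: r = r^2 * 21 mod 23 = 16^2 * 21 = 3*21 = 17
  -> B = 17
s = B^a = 17^18 mod 23  (bits of 18 = 10010)
  bit 0 = 1: r = r^2 * 17 mod 23 = 1^2 * 17 = 1*17 = 17
  bit 1 = 0: r = r^2 mod 23 = 17^2 = 13
  bit 2 = 0: r = r^2 mod 23 = 13^2 = 8
  bit 3 = 1: r = r^2 * 17 mod 23 = 8^2 * 17 = 18*17 = 7
  bit 4 = 0: r = r^2 mod 23 = 7^2 = 3
  -> s = B^a = 3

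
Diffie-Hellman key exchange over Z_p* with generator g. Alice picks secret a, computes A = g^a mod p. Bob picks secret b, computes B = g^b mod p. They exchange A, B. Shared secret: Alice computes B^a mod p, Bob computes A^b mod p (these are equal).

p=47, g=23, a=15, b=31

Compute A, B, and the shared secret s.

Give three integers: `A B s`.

Answer: 26 38 22

Derivation:
A = 23^15 mod 47  (bits of 15 = 1111)
  bit 0 = 1: r = r^2 * 23 mod 47 = 1^2 * 23 = 1*23 = 23
  bit 1 = 1: r = r^2 * 23 mod 47 = 23^2 * 23 = 12*23 = 41
  bit 2 = 1: r = r^2 * 23 mod 47 = 41^2 * 23 = 36*23 = 29
  bit 3 = 1: r = r^2 * 23 mod 47 = 29^2 * 23 = 42*23 = 26
  -> A = 26
B = 23^31 mod 47  (bits of 31 = 11111)
  bit 0 = 1: r = r^2 * 23 mod 47 = 1^2 * 23 = 1*23 = 23
  bit 1 = 1: r = r^2 * 23 mod 47 = 23^2 * 23 = 12*23 = 41
  bit 2 = 1: r = r^2 * 23 mod 47 = 41^2 * 23 = 36*23 = 29
  bit 3 = 1: r = r^2 * 23 mod 47 = 29^2 * 23 = 42*23 = 26
  bit 4 = 1: r = r^2 * 23 mod 47 = 26^2 * 23 = 18*23 = 38
  -> B = 38
s = B^a = 38^15 mod 47  (bits of 15 = 1111)
  bit 0 = 1: r = r^2 * 38 mod 47 = 1^2 * 38 = 1*38 = 38
  bit 1 = 1: r = r^2 * 38 mod 47 = 38^2 * 38 = 34*38 = 23
  bit 2 = 1: r = r^2 * 38 mod 47 = 23^2 * 38 = 12*38 = 33
  bit 3 = 1: r = r^2 * 38 mod 47 = 33^2 * 38 = 8*38 = 22
  -> s = B^a = 22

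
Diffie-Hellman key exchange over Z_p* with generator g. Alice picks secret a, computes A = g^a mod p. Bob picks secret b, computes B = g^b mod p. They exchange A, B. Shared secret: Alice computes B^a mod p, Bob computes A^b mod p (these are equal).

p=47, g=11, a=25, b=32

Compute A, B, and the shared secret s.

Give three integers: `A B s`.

A = 11^25 mod 47  (bits of 25 = 11001)
  bit 0 = 1: r = r^2 * 11 mod 47 = 1^2 * 11 = 1*11 = 11
  bit 1 = 1: r = r^2 * 11 mod 47 = 11^2 * 11 = 27*11 = 15
  bit 2 = 0: r = r^2 mod 47 = 15^2 = 37
  bit 3 = 0: r = r^2 mod 47 = 37^2 = 6
  bit 4 = 1: r = r^2 * 11 mod 47 = 6^2 * 11 = 36*11 = 20
  -> A = 20
B = 11^32 mod 47  (bits of 32 = 100000)
  bit 0 = 1: r = r^2 * 11 mod 47 = 1^2 * 11 = 1*11 = 11
  bit 1 = 0: r = r^2 mod 47 = 11^2 = 27
  bit 2 = 0: r = r^2 mod 47 = 27^2 = 24
  bit 3 = 0: r = r^2 mod 47 = 24^2 = 12
  bit 4 = 0: r = r^2 mod 47 = 12^2 = 3
  bit 5 = 0: r = r^2 mod 47 = 3^2 = 9
  -> B = 9
s = B^a = 9^25 mod 47  (bits of 25 = 11001)
  bit 0 = 1: r = r^2 * 9 mod 47 = 1^2 * 9 = 1*9 = 9
  bit 1 = 1: r = r^2 * 9 mod 47 = 9^2 * 9 = 34*9 = 24
  bit 2 = 0: r = r^2 mod 47 = 24^2 = 12
  bit 3 = 0: r = r^2 mod 47 = 12^2 = 3
  bit 4 = 1: r = r^2 * 9 mod 47 = 3^2 * 9 = 9*9 = 34
  -> s = B^a = 34

Answer: 20 9 34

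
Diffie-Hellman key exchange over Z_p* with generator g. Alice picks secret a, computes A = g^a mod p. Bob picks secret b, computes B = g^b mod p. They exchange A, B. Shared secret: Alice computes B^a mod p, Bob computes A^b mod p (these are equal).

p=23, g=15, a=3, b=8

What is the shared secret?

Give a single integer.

Answer: 18

Derivation:
A = 15^3 mod 23  (bits of 3 = 11)
  bit 0 = 1: r = r^2 * 15 mod 23 = 1^2 * 15 = 1*15 = 15
  bit 1 = 1: r = r^2 * 15 mod 23 = 15^2 * 15 = 18*15 = 17
  -> A = 17
B = 15^8 mod 23  (bits of 8 = 1000)
  bit 0 = 1: r = r^2 * 15 mod 23 = 1^2 * 15 = 1*15 = 15
  bit 1 = 0: r = r^2 mod 23 = 15^2 = 18
  bit 2 = 0: r = r^2 mod 23 = 18^2 = 2
  bit 3 = 0: r = r^2 mod 23 = 2^2 = 4
  -> B = 4
s = B^a = 4^3 mod 23  (bits of 3 = 11)
  bit 0 = 1: r = r^2 * 4 mod 23 = 1^2 * 4 = 1*4 = 4
  bit 1 = 1: r = r^2 * 4 mod 23 = 4^2 * 4 = 16*4 = 18
  -> s = B^a = 18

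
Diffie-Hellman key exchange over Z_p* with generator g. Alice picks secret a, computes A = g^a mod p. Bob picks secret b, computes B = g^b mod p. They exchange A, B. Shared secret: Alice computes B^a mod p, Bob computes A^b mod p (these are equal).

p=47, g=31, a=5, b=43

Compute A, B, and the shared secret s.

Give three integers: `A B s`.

A = 31^5 mod 47  (bits of 5 = 101)
  bit 0 = 1: r = r^2 * 31 mod 47 = 1^2 * 31 = 1*31 = 31
  bit 1 = 0: r = r^2 mod 47 = 31^2 = 21
  bit 2 = 1: r = r^2 * 31 mod 47 = 21^2 * 31 = 18*31 = 41
  -> A = 41
B = 31^43 mod 47  (bits of 43 = 101011)
  bit 0 = 1: r = r^2 * 31 mod 47 = 1^2 * 31 = 1*31 = 31
  bit 1 = 0: r = r^2 mod 47 = 31^2 = 21
  bit 2 = 1: r = r^2 * 31 mod 47 = 21^2 * 31 = 18*31 = 41
  bit 3 = 0: r = r^2 mod 47 = 41^2 = 36
  bit 4 = 1: r = r^2 * 31 mod 47 = 36^2 * 31 = 27*31 = 38
  bit 5 = 1: r = r^2 * 31 mod 47 = 38^2 * 31 = 34*31 = 20
  -> B = 20
s = B^a = 20^5 mod 47  (bits of 5 = 101)
  bit 0 = 1: r = r^2 * 20 mod 47 = 1^2 * 20 = 1*20 = 20
  bit 1 = 0: r = r^2 mod 47 = 20^2 = 24
  bit 2 = 1: r = r^2 * 20 mod 47 = 24^2 * 20 = 12*20 = 5
  -> s = B^a = 5

Answer: 41 20 5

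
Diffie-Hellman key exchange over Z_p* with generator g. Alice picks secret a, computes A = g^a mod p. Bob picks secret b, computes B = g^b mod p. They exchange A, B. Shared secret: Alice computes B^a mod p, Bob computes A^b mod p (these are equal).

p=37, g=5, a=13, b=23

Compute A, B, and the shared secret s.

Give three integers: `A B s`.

Answer: 13 20 2

Derivation:
A = 5^13 mod 37  (bits of 13 = 1101)
  bit 0 = 1: r = r^2 * 5 mod 37 = 1^2 * 5 = 1*5 = 5
  bit 1 = 1: r = r^2 * 5 mod 37 = 5^2 * 5 = 25*5 = 14
  bit 2 = 0: r = r^2 mod 37 = 14^2 = 11
  bit 3 = 1: r = r^2 * 5 mod 37 = 11^2 * 5 = 10*5 = 13
  -> A = 13
B = 5^23 mod 37  (bits of 23 = 10111)
  bit 0 = 1: r = r^2 * 5 mod 37 = 1^2 * 5 = 1*5 = 5
  bit 1 = 0: r = r^2 mod 37 = 5^2 = 25
  bit 2 = 1: r = r^2 * 5 mod 37 = 25^2 * 5 = 33*5 = 17
  bit 3 = 1: r = r^2 * 5 mod 37 = 17^2 * 5 = 30*5 = 2
  bit 4 = 1: r = r^2 * 5 mod 37 = 2^2 * 5 = 4*5 = 20
  -> B = 20
s = B^a = 20^13 mod 37  (bits of 13 = 1101)
  bit 0 = 1: r = r^2 * 20 mod 37 = 1^2 * 20 = 1*20 = 20
  bit 1 = 1: r = r^2 * 20 mod 37 = 20^2 * 20 = 30*20 = 8
  bit 2 = 0: r = r^2 mod 37 = 8^2 = 27
  bit 3 = 1: r = r^2 * 20 mod 37 = 27^2 * 20 = 26*20 = 2
  -> s = B^a = 2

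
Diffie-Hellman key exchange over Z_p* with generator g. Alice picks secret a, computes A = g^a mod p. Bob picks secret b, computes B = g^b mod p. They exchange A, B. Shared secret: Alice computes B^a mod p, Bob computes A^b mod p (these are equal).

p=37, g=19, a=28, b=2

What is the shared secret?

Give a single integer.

A = 19^28 mod 37  (bits of 28 = 11100)
  bit 0 = 1: r = r^2 * 19 mod 37 = 1^2 * 19 = 1*19 = 19
  bit 1 = 1: r = r^2 * 19 mod 37 = 19^2 * 19 = 28*19 = 14
  bit 2 = 1: r = r^2 * 19 mod 37 = 14^2 * 19 = 11*19 = 24
  bit 3 = 0: r = r^2 mod 37 = 24^2 = 21
  bit 4 = 0: r = r^2 mod 37 = 21^2 = 34
  -> A = 34
B = 19^2 mod 37  (bits of 2 = 10)
  bit 0 = 1: r = r^2 * 19 mod 37 = 1^2 * 19 = 1*19 = 19
  bit 1 = 0: r = r^2 mod 37 = 19^2 = 28
  -> B = 28
s = B^a = 28^28 mod 37  (bits of 28 = 11100)
  bit 0 = 1: r = r^2 * 28 mod 37 = 1^2 * 28 = 1*28 = 28
  bit 1 = 1: r = r^2 * 28 mod 37 = 28^2 * 28 = 7*28 = 11
  bit 2 = 1: r = r^2 * 28 mod 37 = 11^2 * 28 = 10*28 = 21
  bit 3 = 0: r = r^2 mod 37 = 21^2 = 34
  bit 4 = 0: r = r^2 mod 37 = 34^2 = 9
  -> s = B^a = 9

Answer: 9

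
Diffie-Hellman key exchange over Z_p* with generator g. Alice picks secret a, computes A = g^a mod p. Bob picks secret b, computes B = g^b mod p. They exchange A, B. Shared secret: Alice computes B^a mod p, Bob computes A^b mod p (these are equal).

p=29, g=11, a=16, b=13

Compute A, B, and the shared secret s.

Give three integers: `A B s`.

Answer: 24 21 23

Derivation:
A = 11^16 mod 29  (bits of 16 = 10000)
  bit 0 = 1: r = r^2 * 11 mod 29 = 1^2 * 11 = 1*11 = 11
  bit 1 = 0: r = r^2 mod 29 = 11^2 = 5
  bit 2 = 0: r = r^2 mod 29 = 5^2 = 25
  bit 3 = 0: r = r^2 mod 29 = 25^2 = 16
  bit 4 = 0: r = r^2 mod 29 = 16^2 = 24
  -> A = 24
B = 11^13 mod 29  (bits of 13 = 1101)
  bit 0 = 1: r = r^2 * 11 mod 29 = 1^2 * 11 = 1*11 = 11
  bit 1 = 1: r = r^2 * 11 mod 29 = 11^2 * 11 = 5*11 = 26
  bit 2 = 0: r = r^2 mod 29 = 26^2 = 9
  bit 3 = 1: r = r^2 * 11 mod 29 = 9^2 * 11 = 23*11 = 21
  -> B = 21
s = B^a = 21^16 mod 29  (bits of 16 = 10000)
  bit 0 = 1: r = r^2 * 21 mod 29 = 1^2 * 21 = 1*21 = 21
  bit 1 = 0: r = r^2 mod 29 = 21^2 = 6
  bit 2 = 0: r = r^2 mod 29 = 6^2 = 7
  bit 3 = 0: r = r^2 mod 29 = 7^2 = 20
  bit 4 = 0: r = r^2 mod 29 = 20^2 = 23
  -> s = B^a = 23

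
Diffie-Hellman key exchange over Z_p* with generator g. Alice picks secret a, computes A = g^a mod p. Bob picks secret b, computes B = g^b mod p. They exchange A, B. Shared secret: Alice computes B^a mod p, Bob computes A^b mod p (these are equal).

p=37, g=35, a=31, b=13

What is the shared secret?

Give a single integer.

A = 35^31 mod 37  (bits of 31 = 11111)
  bit 0 = 1: r = r^2 * 35 mod 37 = 1^2 * 35 = 1*35 = 35
  bit 1 = 1: r = r^2 * 35 mod 37 = 35^2 * 35 = 4*35 = 29
  bit 2 = 1: r = r^2 * 35 mod 37 = 29^2 * 35 = 27*35 = 20
  bit 3 = 1: r = r^2 * 35 mod 37 = 20^2 * 35 = 30*35 = 14
  bit 4 = 1: r = r^2 * 35 mod 37 = 14^2 * 35 = 11*35 = 15
  -> A = 15
B = 35^13 mod 37  (bits of 13 = 1101)
  bit 0 = 1: r = r^2 * 35 mod 37 = 1^2 * 35 = 1*35 = 35
  bit 1 = 1: r = r^2 * 35 mod 37 = 35^2 * 35 = 4*35 = 29
  bit 2 = 0: r = r^2 mod 37 = 29^2 = 27
  bit 3 = 1: r = r^2 * 35 mod 37 = 27^2 * 35 = 26*35 = 22
  -> B = 22
s = B^a = 22^31 mod 37  (bits of 31 = 11111)
  bit 0 = 1: r = r^2 * 22 mod 37 = 1^2 * 22 = 1*22 = 22
  bit 1 = 1: r = r^2 * 22 mod 37 = 22^2 * 22 = 3*22 = 29
  bit 2 = 1: r = r^2 * 22 mod 37 = 29^2 * 22 = 27*22 = 2
  bit 3 = 1: r = r^2 * 22 mod 37 = 2^2 * 22 = 4*22 = 14
  bit 4 = 1: r = r^2 * 22 mod 37 = 14^2 * 22 = 11*22 = 20
  -> s = B^a = 20

Answer: 20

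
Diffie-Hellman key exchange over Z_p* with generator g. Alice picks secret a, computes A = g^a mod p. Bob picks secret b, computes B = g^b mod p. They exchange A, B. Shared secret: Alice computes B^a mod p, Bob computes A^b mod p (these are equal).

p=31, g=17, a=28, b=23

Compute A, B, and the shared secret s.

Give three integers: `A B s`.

Answer: 28 13 20

Derivation:
A = 17^28 mod 31  (bits of 28 = 11100)
  bit 0 = 1: r = r^2 * 17 mod 31 = 1^2 * 17 = 1*17 = 17
  bit 1 = 1: r = r^2 * 17 mod 31 = 17^2 * 17 = 10*17 = 15
  bit 2 = 1: r = r^2 * 17 mod 31 = 15^2 * 17 = 8*17 = 12
  bit 3 = 0: r = r^2 mod 31 = 12^2 = 20
  bit 4 = 0: r = r^2 mod 31 = 20^2 = 28
  -> A = 28
B = 17^23 mod 31  (bits of 23 = 10111)
  bit 0 = 1: r = r^2 * 17 mod 31 = 1^2 * 17 = 1*17 = 17
  bit 1 = 0: r = r^2 mod 31 = 17^2 = 10
  bit 2 = 1: r = r^2 * 17 mod 31 = 10^2 * 17 = 7*17 = 26
  bit 3 = 1: r = r^2 * 17 mod 31 = 26^2 * 17 = 25*17 = 22
  bit 4 = 1: r = r^2 * 17 mod 31 = 22^2 * 17 = 19*17 = 13
  -> B = 13
s = B^a = 13^28 mod 31  (bits of 28 = 11100)
  bit 0 = 1: r = r^2 * 13 mod 31 = 1^2 * 13 = 1*13 = 13
  bit 1 = 1: r = r^2 * 13 mod 31 = 13^2 * 13 = 14*13 = 27
  bit 2 = 1: r = r^2 * 13 mod 31 = 27^2 * 13 = 16*13 = 22
  bit 3 = 0: r = r^2 mod 31 = 22^2 = 19
  bit 4 = 0: r = r^2 mod 31 = 19^2 = 20
  -> s = B^a = 20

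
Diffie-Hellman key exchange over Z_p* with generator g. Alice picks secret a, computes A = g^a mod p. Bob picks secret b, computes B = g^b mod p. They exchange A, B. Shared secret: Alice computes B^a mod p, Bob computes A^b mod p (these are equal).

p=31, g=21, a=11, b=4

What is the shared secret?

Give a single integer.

A = 21^11 mod 31  (bits of 11 = 1011)
  bit 0 = 1: r = r^2 * 21 mod 31 = 1^2 * 21 = 1*21 = 21
  bit 1 = 0: r = r^2 mod 31 = 21^2 = 7
  bit 2 = 1: r = r^2 * 21 mod 31 = 7^2 * 21 = 18*21 = 6
  bit 3 = 1: r = r^2 * 21 mod 31 = 6^2 * 21 = 5*21 = 12
  -> A = 12
B = 21^4 mod 31  (bits of 4 = 100)
  bit 0 = 1: r = r^2 * 21 mod 31 = 1^2 * 21 = 1*21 = 21
  bit 1 = 0: r = r^2 mod 31 = 21^2 = 7
  bit 2 = 0: r = r^2 mod 31 = 7^2 = 18
  -> B = 18
s = B^a = 18^11 mod 31  (bits of 11 = 1011)
  bit 0 = 1: r = r^2 * 18 mod 31 = 1^2 * 18 = 1*18 = 18
  bit 1 = 0: r = r^2 mod 31 = 18^2 = 14
  bit 2 = 1: r = r^2 * 18 mod 31 = 14^2 * 18 = 10*18 = 25
  bit 3 = 1: r = r^2 * 18 mod 31 = 25^2 * 18 = 5*18 = 28
  -> s = B^a = 28

Answer: 28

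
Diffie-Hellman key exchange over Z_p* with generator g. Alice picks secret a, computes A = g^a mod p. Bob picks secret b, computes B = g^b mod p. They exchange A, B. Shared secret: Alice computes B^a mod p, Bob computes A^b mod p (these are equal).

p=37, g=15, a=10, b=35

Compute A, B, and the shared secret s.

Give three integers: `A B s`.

Answer: 21 5 30

Derivation:
A = 15^10 mod 37  (bits of 10 = 1010)
  bit 0 = 1: r = r^2 * 15 mod 37 = 1^2 * 15 = 1*15 = 15
  bit 1 = 0: r = r^2 mod 37 = 15^2 = 3
  bit 2 = 1: r = r^2 * 15 mod 37 = 3^2 * 15 = 9*15 = 24
  bit 3 = 0: r = r^2 mod 37 = 24^2 = 21
  -> A = 21
B = 15^35 mod 37  (bits of 35 = 100011)
  bit 0 = 1: r = r^2 * 15 mod 37 = 1^2 * 15 = 1*15 = 15
  bit 1 = 0: r = r^2 mod 37 = 15^2 = 3
  bit 2 = 0: r = r^2 mod 37 = 3^2 = 9
  bit 3 = 0: r = r^2 mod 37 = 9^2 = 7
  bit 4 = 1: r = r^2 * 15 mod 37 = 7^2 * 15 = 12*15 = 32
  bit 5 = 1: r = r^2 * 15 mod 37 = 32^2 * 15 = 25*15 = 5
  -> B = 5
s = B^a = 5^10 mod 37  (bits of 10 = 1010)
  bit 0 = 1: r = r^2 * 5 mod 37 = 1^2 * 5 = 1*5 = 5
  bit 1 = 0: r = r^2 mod 37 = 5^2 = 25
  bit 2 = 1: r = r^2 * 5 mod 37 = 25^2 * 5 = 33*5 = 17
  bit 3 = 0: r = r^2 mod 37 = 17^2 = 30
  -> s = B^a = 30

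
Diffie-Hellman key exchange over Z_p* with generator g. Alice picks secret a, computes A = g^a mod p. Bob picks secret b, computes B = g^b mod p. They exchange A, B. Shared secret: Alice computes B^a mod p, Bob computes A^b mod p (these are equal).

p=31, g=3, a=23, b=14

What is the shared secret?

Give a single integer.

A = 3^23 mod 31  (bits of 23 = 10111)
  bit 0 = 1: r = r^2 * 3 mod 31 = 1^2 * 3 = 1*3 = 3
  bit 1 = 0: r = r^2 mod 31 = 3^2 = 9
  bit 2 = 1: r = r^2 * 3 mod 31 = 9^2 * 3 = 19*3 = 26
  bit 3 = 1: r = r^2 * 3 mod 31 = 26^2 * 3 = 25*3 = 13
  bit 4 = 1: r = r^2 * 3 mod 31 = 13^2 * 3 = 14*3 = 11
  -> A = 11
B = 3^14 mod 31  (bits of 14 = 1110)
  bit 0 = 1: r = r^2 * 3 mod 31 = 1^2 * 3 = 1*3 = 3
  bit 1 = 1: r = r^2 * 3 mod 31 = 3^2 * 3 = 9*3 = 27
  bit 2 = 1: r = r^2 * 3 mod 31 = 27^2 * 3 = 16*3 = 17
  bit 3 = 0: r = r^2 mod 31 = 17^2 = 10
  -> B = 10
s = B^a = 10^23 mod 31  (bits of 23 = 10111)
  bit 0 = 1: r = r^2 * 10 mod 31 = 1^2 * 10 = 1*10 = 10
  bit 1 = 0: r = r^2 mod 31 = 10^2 = 7
  bit 2 = 1: r = r^2 * 10 mod 31 = 7^2 * 10 = 18*10 = 25
  bit 3 = 1: r = r^2 * 10 mod 31 = 25^2 * 10 = 5*10 = 19
  bit 4 = 1: r = r^2 * 10 mod 31 = 19^2 * 10 = 20*10 = 14
  -> s = B^a = 14

Answer: 14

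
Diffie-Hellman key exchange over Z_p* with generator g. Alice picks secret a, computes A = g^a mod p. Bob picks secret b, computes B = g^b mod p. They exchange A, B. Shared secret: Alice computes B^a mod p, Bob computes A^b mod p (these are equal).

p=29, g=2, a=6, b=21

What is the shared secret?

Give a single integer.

Answer: 28

Derivation:
A = 2^6 mod 29  (bits of 6 = 110)
  bit 0 = 1: r = r^2 * 2 mod 29 = 1^2 * 2 = 1*2 = 2
  bit 1 = 1: r = r^2 * 2 mod 29 = 2^2 * 2 = 4*2 = 8
  bit 2 = 0: r = r^2 mod 29 = 8^2 = 6
  -> A = 6
B = 2^21 mod 29  (bits of 21 = 10101)
  bit 0 = 1: r = r^2 * 2 mod 29 = 1^2 * 2 = 1*2 = 2
  bit 1 = 0: r = r^2 mod 29 = 2^2 = 4
  bit 2 = 1: r = r^2 * 2 mod 29 = 4^2 * 2 = 16*2 = 3
  bit 3 = 0: r = r^2 mod 29 = 3^2 = 9
  bit 4 = 1: r = r^2 * 2 mod 29 = 9^2 * 2 = 23*2 = 17
  -> B = 17
s = B^a = 17^6 mod 29  (bits of 6 = 110)
  bit 0 = 1: r = r^2 * 17 mod 29 = 1^2 * 17 = 1*17 = 17
  bit 1 = 1: r = r^2 * 17 mod 29 = 17^2 * 17 = 28*17 = 12
  bit 2 = 0: r = r^2 mod 29 = 12^2 = 28
  -> s = B^a = 28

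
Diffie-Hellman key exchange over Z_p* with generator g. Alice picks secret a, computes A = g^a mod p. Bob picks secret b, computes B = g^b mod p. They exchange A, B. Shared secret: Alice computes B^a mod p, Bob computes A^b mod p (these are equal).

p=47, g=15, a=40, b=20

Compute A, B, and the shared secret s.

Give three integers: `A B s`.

Answer: 18 21 12

Derivation:
A = 15^40 mod 47  (bits of 40 = 101000)
  bit 0 = 1: r = r^2 * 15 mod 47 = 1^2 * 15 = 1*15 = 15
  bit 1 = 0: r = r^2 mod 47 = 15^2 = 37
  bit 2 = 1: r = r^2 * 15 mod 47 = 37^2 * 15 = 6*15 = 43
  bit 3 = 0: r = r^2 mod 47 = 43^2 = 16
  bit 4 = 0: r = r^2 mod 47 = 16^2 = 21
  bit 5 = 0: r = r^2 mod 47 = 21^2 = 18
  -> A = 18
B = 15^20 mod 47  (bits of 20 = 10100)
  bit 0 = 1: r = r^2 * 15 mod 47 = 1^2 * 15 = 1*15 = 15
  bit 1 = 0: r = r^2 mod 47 = 15^2 = 37
  bit 2 = 1: r = r^2 * 15 mod 47 = 37^2 * 15 = 6*15 = 43
  bit 3 = 0: r = r^2 mod 47 = 43^2 = 16
  bit 4 = 0: r = r^2 mod 47 = 16^2 = 21
  -> B = 21
s = B^a = 21^40 mod 47  (bits of 40 = 101000)
  bit 0 = 1: r = r^2 * 21 mod 47 = 1^2 * 21 = 1*21 = 21
  bit 1 = 0: r = r^2 mod 47 = 21^2 = 18
  bit 2 = 1: r = r^2 * 21 mod 47 = 18^2 * 21 = 42*21 = 36
  bit 3 = 0: r = r^2 mod 47 = 36^2 = 27
  bit 4 = 0: r = r^2 mod 47 = 27^2 = 24
  bit 5 = 0: r = r^2 mod 47 = 24^2 = 12
  -> s = B^a = 12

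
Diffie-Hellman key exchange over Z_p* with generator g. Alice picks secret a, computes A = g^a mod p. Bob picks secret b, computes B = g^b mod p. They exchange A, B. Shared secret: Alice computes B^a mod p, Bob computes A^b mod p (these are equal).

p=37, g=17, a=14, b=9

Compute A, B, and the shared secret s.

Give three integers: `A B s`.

Answer: 3 6 36

Derivation:
A = 17^14 mod 37  (bits of 14 = 1110)
  bit 0 = 1: r = r^2 * 17 mod 37 = 1^2 * 17 = 1*17 = 17
  bit 1 = 1: r = r^2 * 17 mod 37 = 17^2 * 17 = 30*17 = 29
  bit 2 = 1: r = r^2 * 17 mod 37 = 29^2 * 17 = 27*17 = 15
  bit 3 = 0: r = r^2 mod 37 = 15^2 = 3
  -> A = 3
B = 17^9 mod 37  (bits of 9 = 1001)
  bit 0 = 1: r = r^2 * 17 mod 37 = 1^2 * 17 = 1*17 = 17
  bit 1 = 0: r = r^2 mod 37 = 17^2 = 30
  bit 2 = 0: r = r^2 mod 37 = 30^2 = 12
  bit 3 = 1: r = r^2 * 17 mod 37 = 12^2 * 17 = 33*17 = 6
  -> B = 6
s = B^a = 6^14 mod 37  (bits of 14 = 1110)
  bit 0 = 1: r = r^2 * 6 mod 37 = 1^2 * 6 = 1*6 = 6
  bit 1 = 1: r = r^2 * 6 mod 37 = 6^2 * 6 = 36*6 = 31
  bit 2 = 1: r = r^2 * 6 mod 37 = 31^2 * 6 = 36*6 = 31
  bit 3 = 0: r = r^2 mod 37 = 31^2 = 36
  -> s = B^a = 36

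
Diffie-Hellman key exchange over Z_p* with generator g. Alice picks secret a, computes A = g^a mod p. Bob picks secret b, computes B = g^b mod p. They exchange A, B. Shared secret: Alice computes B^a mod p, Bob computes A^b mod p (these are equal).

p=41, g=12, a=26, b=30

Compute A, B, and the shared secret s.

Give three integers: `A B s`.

Answer: 5 32 40

Derivation:
A = 12^26 mod 41  (bits of 26 = 11010)
  bit 0 = 1: r = r^2 * 12 mod 41 = 1^2 * 12 = 1*12 = 12
  bit 1 = 1: r = r^2 * 12 mod 41 = 12^2 * 12 = 21*12 = 6
  bit 2 = 0: r = r^2 mod 41 = 6^2 = 36
  bit 3 = 1: r = r^2 * 12 mod 41 = 36^2 * 12 = 25*12 = 13
  bit 4 = 0: r = r^2 mod 41 = 13^2 = 5
  -> A = 5
B = 12^30 mod 41  (bits of 30 = 11110)
  bit 0 = 1: r = r^2 * 12 mod 41 = 1^2 * 12 = 1*12 = 12
  bit 1 = 1: r = r^2 * 12 mod 41 = 12^2 * 12 = 21*12 = 6
  bit 2 = 1: r = r^2 * 12 mod 41 = 6^2 * 12 = 36*12 = 22
  bit 3 = 1: r = r^2 * 12 mod 41 = 22^2 * 12 = 33*12 = 27
  bit 4 = 0: r = r^2 mod 41 = 27^2 = 32
  -> B = 32
s = B^a = 32^26 mod 41  (bits of 26 = 11010)
  bit 0 = 1: r = r^2 * 32 mod 41 = 1^2 * 32 = 1*32 = 32
  bit 1 = 1: r = r^2 * 32 mod 41 = 32^2 * 32 = 40*32 = 9
  bit 2 = 0: r = r^2 mod 41 = 9^2 = 40
  bit 3 = 1: r = r^2 * 32 mod 41 = 40^2 * 32 = 1*32 = 32
  bit 4 = 0: r = r^2 mod 41 = 32^2 = 40
  -> s = B^a = 40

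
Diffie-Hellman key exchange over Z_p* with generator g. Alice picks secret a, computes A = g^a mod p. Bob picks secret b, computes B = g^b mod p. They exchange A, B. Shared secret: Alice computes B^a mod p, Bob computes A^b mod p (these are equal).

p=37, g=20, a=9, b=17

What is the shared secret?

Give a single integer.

Answer: 31

Derivation:
A = 20^9 mod 37  (bits of 9 = 1001)
  bit 0 = 1: r = r^2 * 20 mod 37 = 1^2 * 20 = 1*20 = 20
  bit 1 = 0: r = r^2 mod 37 = 20^2 = 30
  bit 2 = 0: r = r^2 mod 37 = 30^2 = 12
  bit 3 = 1: r = r^2 * 20 mod 37 = 12^2 * 20 = 33*20 = 31
  -> A = 31
B = 20^17 mod 37  (bits of 17 = 10001)
  bit 0 = 1: r = r^2 * 20 mod 37 = 1^2 * 20 = 1*20 = 20
  bit 1 = 0: r = r^2 mod 37 = 20^2 = 30
  bit 2 = 0: r = r^2 mod 37 = 30^2 = 12
  bit 3 = 0: r = r^2 mod 37 = 12^2 = 33
  bit 4 = 1: r = r^2 * 20 mod 37 = 33^2 * 20 = 16*20 = 24
  -> B = 24
s = B^a = 24^9 mod 37  (bits of 9 = 1001)
  bit 0 = 1: r = r^2 * 24 mod 37 = 1^2 * 24 = 1*24 = 24
  bit 1 = 0: r = r^2 mod 37 = 24^2 = 21
  bit 2 = 0: r = r^2 mod 37 = 21^2 = 34
  bit 3 = 1: r = r^2 * 24 mod 37 = 34^2 * 24 = 9*24 = 31
  -> s = B^a = 31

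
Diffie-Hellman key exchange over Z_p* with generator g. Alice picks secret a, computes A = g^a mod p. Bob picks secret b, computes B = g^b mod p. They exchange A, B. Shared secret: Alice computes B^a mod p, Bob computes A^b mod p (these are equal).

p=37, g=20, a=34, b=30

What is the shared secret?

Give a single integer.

A = 20^34 mod 37  (bits of 34 = 100010)
  bit 0 = 1: r = r^2 * 20 mod 37 = 1^2 * 20 = 1*20 = 20
  bit 1 = 0: r = r^2 mod 37 = 20^2 = 30
  bit 2 = 0: r = r^2 mod 37 = 30^2 = 12
  bit 3 = 0: r = r^2 mod 37 = 12^2 = 33
  bit 4 = 1: r = r^2 * 20 mod 37 = 33^2 * 20 = 16*20 = 24
  bit 5 = 0: r = r^2 mod 37 = 24^2 = 21
  -> A = 21
B = 20^30 mod 37  (bits of 30 = 11110)
  bit 0 = 1: r = r^2 * 20 mod 37 = 1^2 * 20 = 1*20 = 20
  bit 1 = 1: r = r^2 * 20 mod 37 = 20^2 * 20 = 30*20 = 8
  bit 2 = 1: r = r^2 * 20 mod 37 = 8^2 * 20 = 27*20 = 22
  bit 3 = 1: r = r^2 * 20 mod 37 = 22^2 * 20 = 3*20 = 23
  bit 4 = 0: r = r^2 mod 37 = 23^2 = 11
  -> B = 11
s = B^a = 11^34 mod 37  (bits of 34 = 100010)
  bit 0 = 1: r = r^2 * 11 mod 37 = 1^2 * 11 = 1*11 = 11
  bit 1 = 0: r = r^2 mod 37 = 11^2 = 10
  bit 2 = 0: r = r^2 mod 37 = 10^2 = 26
  bit 3 = 0: r = r^2 mod 37 = 26^2 = 10
  bit 4 = 1: r = r^2 * 11 mod 37 = 10^2 * 11 = 26*11 = 27
  bit 5 = 0: r = r^2 mod 37 = 27^2 = 26
  -> s = B^a = 26

Answer: 26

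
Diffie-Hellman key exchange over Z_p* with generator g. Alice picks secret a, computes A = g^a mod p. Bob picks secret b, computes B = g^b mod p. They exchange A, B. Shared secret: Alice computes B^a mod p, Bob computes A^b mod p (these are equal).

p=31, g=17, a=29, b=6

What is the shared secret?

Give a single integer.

Answer: 4

Derivation:
A = 17^29 mod 31  (bits of 29 = 11101)
  bit 0 = 1: r = r^2 * 17 mod 31 = 1^2 * 17 = 1*17 = 17
  bit 1 = 1: r = r^2 * 17 mod 31 = 17^2 * 17 = 10*17 = 15
  bit 2 = 1: r = r^2 * 17 mod 31 = 15^2 * 17 = 8*17 = 12
  bit 3 = 0: r = r^2 mod 31 = 12^2 = 20
  bit 4 = 1: r = r^2 * 17 mod 31 = 20^2 * 17 = 28*17 = 11
  -> A = 11
B = 17^6 mod 31  (bits of 6 = 110)
  bit 0 = 1: r = r^2 * 17 mod 31 = 1^2 * 17 = 1*17 = 17
  bit 1 = 1: r = r^2 * 17 mod 31 = 17^2 * 17 = 10*17 = 15
  bit 2 = 0: r = r^2 mod 31 = 15^2 = 8
  -> B = 8
s = B^a = 8^29 mod 31  (bits of 29 = 11101)
  bit 0 = 1: r = r^2 * 8 mod 31 = 1^2 * 8 = 1*8 = 8
  bit 1 = 1: r = r^2 * 8 mod 31 = 8^2 * 8 = 2*8 = 16
  bit 2 = 1: r = r^2 * 8 mod 31 = 16^2 * 8 = 8*8 = 2
  bit 3 = 0: r = r^2 mod 31 = 2^2 = 4
  bit 4 = 1: r = r^2 * 8 mod 31 = 4^2 * 8 = 16*8 = 4
  -> s = B^a = 4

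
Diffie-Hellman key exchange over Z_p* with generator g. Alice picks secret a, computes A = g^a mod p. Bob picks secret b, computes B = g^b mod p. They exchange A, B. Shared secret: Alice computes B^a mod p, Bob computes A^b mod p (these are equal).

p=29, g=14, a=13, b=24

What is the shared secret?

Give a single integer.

A = 14^13 mod 29  (bits of 13 = 1101)
  bit 0 = 1: r = r^2 * 14 mod 29 = 1^2 * 14 = 1*14 = 14
  bit 1 = 1: r = r^2 * 14 mod 29 = 14^2 * 14 = 22*14 = 18
  bit 2 = 0: r = r^2 mod 29 = 18^2 = 5
  bit 3 = 1: r = r^2 * 14 mod 29 = 5^2 * 14 = 25*14 = 2
  -> A = 2
B = 14^24 mod 29  (bits of 24 = 11000)
  bit 0 = 1: r = r^2 * 14 mod 29 = 1^2 * 14 = 1*14 = 14
  bit 1 = 1: r = r^2 * 14 mod 29 = 14^2 * 14 = 22*14 = 18
  bit 2 = 0: r = r^2 mod 29 = 18^2 = 5
  bit 3 = 0: r = r^2 mod 29 = 5^2 = 25
  bit 4 = 0: r = r^2 mod 29 = 25^2 = 16
  -> B = 16
s = B^a = 16^13 mod 29  (bits of 13 = 1101)
  bit 0 = 1: r = r^2 * 16 mod 29 = 1^2 * 16 = 1*16 = 16
  bit 1 = 1: r = r^2 * 16 mod 29 = 16^2 * 16 = 24*16 = 7
  bit 2 = 0: r = r^2 mod 29 = 7^2 = 20
  bit 3 = 1: r = r^2 * 16 mod 29 = 20^2 * 16 = 23*16 = 20
  -> s = B^a = 20

Answer: 20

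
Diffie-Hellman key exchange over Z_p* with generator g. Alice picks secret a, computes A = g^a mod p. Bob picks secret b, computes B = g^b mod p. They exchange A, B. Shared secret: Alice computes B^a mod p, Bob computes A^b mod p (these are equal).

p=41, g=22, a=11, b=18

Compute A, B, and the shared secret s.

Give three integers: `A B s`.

A = 22^11 mod 41  (bits of 11 = 1011)
  bit 0 = 1: r = r^2 * 22 mod 41 = 1^2 * 22 = 1*22 = 22
  bit 1 = 0: r = r^2 mod 41 = 22^2 = 33
  bit 2 = 1: r = r^2 * 22 mod 41 = 33^2 * 22 = 23*22 = 14
  bit 3 = 1: r = r^2 * 22 mod 41 = 14^2 * 22 = 32*22 = 7
  -> A = 7
B = 22^18 mod 41  (bits of 18 = 10010)
  bit 0 = 1: r = r^2 * 22 mod 41 = 1^2 * 22 = 1*22 = 22
  bit 1 = 0: r = r^2 mod 41 = 22^2 = 33
  bit 2 = 0: r = r^2 mod 41 = 33^2 = 23
  bit 3 = 1: r = r^2 * 22 mod 41 = 23^2 * 22 = 37*22 = 35
  bit 4 = 0: r = r^2 mod 41 = 35^2 = 36
  -> B = 36
s = B^a = 36^11 mod 41  (bits of 11 = 1011)
  bit 0 = 1: r = r^2 * 36 mod 41 = 1^2 * 36 = 1*36 = 36
  bit 1 = 0: r = r^2 mod 41 = 36^2 = 25
  bit 2 = 1: r = r^2 * 36 mod 41 = 25^2 * 36 = 10*36 = 32
  bit 3 = 1: r = r^2 * 36 mod 41 = 32^2 * 36 = 40*36 = 5
  -> s = B^a = 5

Answer: 7 36 5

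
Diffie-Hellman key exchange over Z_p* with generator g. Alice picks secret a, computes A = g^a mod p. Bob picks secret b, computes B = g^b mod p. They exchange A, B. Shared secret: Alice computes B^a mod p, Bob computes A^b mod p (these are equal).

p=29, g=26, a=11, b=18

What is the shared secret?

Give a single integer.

A = 26^11 mod 29  (bits of 11 = 1011)
  bit 0 = 1: r = r^2 * 26 mod 29 = 1^2 * 26 = 1*26 = 26
  bit 1 = 0: r = r^2 mod 29 = 26^2 = 9
  bit 2 = 1: r = r^2 * 26 mod 29 = 9^2 * 26 = 23*26 = 18
  bit 3 = 1: r = r^2 * 26 mod 29 = 18^2 * 26 = 5*26 = 14
  -> A = 14
B = 26^18 mod 29  (bits of 18 = 10010)
  bit 0 = 1: r = r^2 * 26 mod 29 = 1^2 * 26 = 1*26 = 26
  bit 1 = 0: r = r^2 mod 29 = 26^2 = 9
  bit 2 = 0: r = r^2 mod 29 = 9^2 = 23
  bit 3 = 1: r = r^2 * 26 mod 29 = 23^2 * 26 = 7*26 = 8
  bit 4 = 0: r = r^2 mod 29 = 8^2 = 6
  -> B = 6
s = B^a = 6^11 mod 29  (bits of 11 = 1011)
  bit 0 = 1: r = r^2 * 6 mod 29 = 1^2 * 6 = 1*6 = 6
  bit 1 = 0: r = r^2 mod 29 = 6^2 = 7
  bit 2 = 1: r = r^2 * 6 mod 29 = 7^2 * 6 = 20*6 = 4
  bit 3 = 1: r = r^2 * 6 mod 29 = 4^2 * 6 = 16*6 = 9
  -> s = B^a = 9

Answer: 9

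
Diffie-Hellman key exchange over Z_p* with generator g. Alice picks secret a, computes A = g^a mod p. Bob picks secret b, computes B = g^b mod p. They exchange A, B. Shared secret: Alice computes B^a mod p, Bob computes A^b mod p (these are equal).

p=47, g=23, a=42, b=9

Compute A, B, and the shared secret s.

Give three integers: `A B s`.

A = 23^42 mod 47  (bits of 42 = 101010)
  bit 0 = 1: r = r^2 * 23 mod 47 = 1^2 * 23 = 1*23 = 23
  bit 1 = 0: r = r^2 mod 47 = 23^2 = 12
  bit 2 = 1: r = r^2 * 23 mod 47 = 12^2 * 23 = 3*23 = 22
  bit 3 = 0: r = r^2 mod 47 = 22^2 = 14
  bit 4 = 1: r = r^2 * 23 mod 47 = 14^2 * 23 = 8*23 = 43
  bit 5 = 0: r = r^2 mod 47 = 43^2 = 16
  -> A = 16
B = 23^9 mod 47  (bits of 9 = 1001)
  bit 0 = 1: r = r^2 * 23 mod 47 = 1^2 * 23 = 1*23 = 23
  bit 1 = 0: r = r^2 mod 47 = 23^2 = 12
  bit 2 = 0: r = r^2 mod 47 = 12^2 = 3
  bit 3 = 1: r = r^2 * 23 mod 47 = 3^2 * 23 = 9*23 = 19
  -> B = 19
s = B^a = 19^42 mod 47  (bits of 42 = 101010)
  bit 0 = 1: r = r^2 * 19 mod 47 = 1^2 * 19 = 1*19 = 19
  bit 1 = 0: r = r^2 mod 47 = 19^2 = 32
  bit 2 = 1: r = r^2 * 19 mod 47 = 32^2 * 19 = 37*19 = 45
  bit 3 = 0: r = r^2 mod 47 = 45^2 = 4
  bit 4 = 1: r = r^2 * 19 mod 47 = 4^2 * 19 = 16*19 = 22
  bit 5 = 0: r = r^2 mod 47 = 22^2 = 14
  -> s = B^a = 14

Answer: 16 19 14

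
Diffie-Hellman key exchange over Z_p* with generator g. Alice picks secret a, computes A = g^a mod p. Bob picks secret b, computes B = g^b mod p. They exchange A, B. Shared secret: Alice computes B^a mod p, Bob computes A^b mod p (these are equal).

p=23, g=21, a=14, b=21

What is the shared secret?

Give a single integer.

A = 21^14 mod 23  (bits of 14 = 1110)
  bit 0 = 1: r = r^2 * 21 mod 23 = 1^2 * 21 = 1*21 = 21
  bit 1 = 1: r = r^2 * 21 mod 23 = 21^2 * 21 = 4*21 = 15
  bit 2 = 1: r = r^2 * 21 mod 23 = 15^2 * 21 = 18*21 = 10
  bit 3 = 0: r = r^2 mod 23 = 10^2 = 8
  -> A = 8
B = 21^21 mod 23  (bits of 21 = 10101)
  bit 0 = 1: r = r^2 * 21 mod 23 = 1^2 * 21 = 1*21 = 21
  bit 1 = 0: r = r^2 mod 23 = 21^2 = 4
  bit 2 = 1: r = r^2 * 21 mod 23 = 4^2 * 21 = 16*21 = 14
  bit 3 = 0: r = r^2 mod 23 = 14^2 = 12
  bit 4 = 1: r = r^2 * 21 mod 23 = 12^2 * 21 = 6*21 = 11
  -> B = 11
s = B^a = 11^14 mod 23  (bits of 14 = 1110)
  bit 0 = 1: r = r^2 * 11 mod 23 = 1^2 * 11 = 1*11 = 11
  bit 1 = 1: r = r^2 * 11 mod 23 = 11^2 * 11 = 6*11 = 20
  bit 2 = 1: r = r^2 * 11 mod 23 = 20^2 * 11 = 9*11 = 7
  bit 3 = 0: r = r^2 mod 23 = 7^2 = 3
  -> s = B^a = 3

Answer: 3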